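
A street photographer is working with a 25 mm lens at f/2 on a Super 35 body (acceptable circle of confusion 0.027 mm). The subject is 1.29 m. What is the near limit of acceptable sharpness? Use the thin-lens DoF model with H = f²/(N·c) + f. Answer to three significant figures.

1.16 m

Hyperfocal distance H = f²/(N·c) + f = 25²/(2 × 0.027) + 25 = 625/0.054 + 25 ≈ 11599.1 mm ≈ 11.60 m.
Near limit Dn = s·(H − f)/(H + s − 2f) = 1290 × (11599.1 − 25) / (11599.1 + 1290 − 2 × 25) = 1290 × 11574.1 / 12839.1 ≈ 1162.9 mm ≈ 1.16 m.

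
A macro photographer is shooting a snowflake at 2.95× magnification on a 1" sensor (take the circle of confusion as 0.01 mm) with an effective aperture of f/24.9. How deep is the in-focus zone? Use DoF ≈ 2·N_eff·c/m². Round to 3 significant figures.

At magnification m, DoF ≈ 2·N_eff·c/m² = 2 × 24.9 × 0.01 / 2.95² = 0.498 / 8.703 ≈ 0.0572 mm.

0.0572 mm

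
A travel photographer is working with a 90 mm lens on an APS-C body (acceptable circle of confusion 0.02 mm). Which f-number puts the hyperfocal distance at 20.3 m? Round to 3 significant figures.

Rearrange H = f²/(N·c) + f for N: N = f² / ((H − f)·c).
N = 90² / ((20300 − 90) × 0.02) = 8100 / 404.2 ≈ 20.

f/20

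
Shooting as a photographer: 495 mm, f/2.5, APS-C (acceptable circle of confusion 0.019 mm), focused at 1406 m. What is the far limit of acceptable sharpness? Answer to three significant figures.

Hyperfocal distance H = f²/(N·c) + f = 495²/(2.5 × 0.019) + 495 = 245025/0.0475 + 495 ≈ 5158916.1 mm ≈ 5159 m.
Far limit Df = s·(H − f)/(H − s) = 1406000 × (5158916.1 − 495) / (5158916.1 − 1406000) = 1406000 × 5158421.1 / 3752916.1 ≈ 1932561 mm ≈ 1930 m.

1930 m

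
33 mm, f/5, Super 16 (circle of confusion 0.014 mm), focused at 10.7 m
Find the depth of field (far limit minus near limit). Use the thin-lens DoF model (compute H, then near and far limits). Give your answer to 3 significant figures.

27.7 m

Hyperfocal distance H = f²/(N·c) + f = 33²/(5 × 0.014) + 33 = 1089/0.07 + 33 ≈ 15590.1 mm ≈ 15.59 m.
Near limit Dn = s·(H − f)/(H + s − 2f) = 10700 × (15590.1 − 33) / (15590.1 + 10700 − 2 × 33) = 10700 × 15557.1 / 26224.1 ≈ 6348 mm.
Far limit Df = s·(H − f)/(H − s) = 10700 × (15590.1 − 33) / (15590.1 − 10700) = 10700 × 15557.1 / 4890.1 ≈ 34040 mm.
Depth of field = Df − Dn = 34040 − 6348 ≈ 27692 mm ≈ 27.7 m.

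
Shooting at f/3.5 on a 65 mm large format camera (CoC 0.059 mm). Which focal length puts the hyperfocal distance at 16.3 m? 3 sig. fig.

57.9 mm

From H = f²/(N·c) + f, with f ≪ H: f ≈ √(H·N·c) = √(16300 × 3.5 × 0.059) = √3365.9 ≈ 58.02 mm.
Exact: f² + N·c·f − N·c·H = 0 ⇒ f = (−N·c + √((N·c)² + 4·N·c·H))/2 = (−0.2065 + √13464)/2 ≈ 57.914 mm ≈ 57.9 mm.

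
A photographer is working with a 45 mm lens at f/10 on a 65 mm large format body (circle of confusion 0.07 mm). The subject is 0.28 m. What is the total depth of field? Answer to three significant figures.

Hyperfocal distance H = f²/(N·c) + f = 45²/(10 × 0.07) + 45 = 2025/0.7 + 45 ≈ 2937.9 mm ≈ 2.938 m.
Near limit Dn = s·(H − f)/(H + s − 2f) = 280 × (2937.9 − 45) / (2937.9 + 280 − 2 × 45) = 280 × 2892.9 / 3127.9 ≈ 258.963 mm.
Far limit Df = s·(H − f)/(H − s) = 280 × (2937.9 − 45) / (2937.9 − 280) = 280 × 2892.9 / 2657.9 ≈ 304.757 mm.
Depth of field = Df − Dn = 304.757 − 258.963 ≈ 45.794 mm.

45.8 mm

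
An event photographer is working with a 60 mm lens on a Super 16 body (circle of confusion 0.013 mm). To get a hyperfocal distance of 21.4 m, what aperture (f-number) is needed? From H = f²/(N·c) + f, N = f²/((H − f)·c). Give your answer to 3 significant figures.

Rearrange H = f²/(N·c) + f for N: N = f² / ((H − f)·c).
N = 60² / ((21400 − 60) × 0.013) = 3600 / 277.4 ≈ 13.

f/13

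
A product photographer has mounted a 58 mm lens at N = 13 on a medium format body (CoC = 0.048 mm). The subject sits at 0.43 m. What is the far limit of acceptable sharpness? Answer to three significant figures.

462 mm

Hyperfocal distance H = f²/(N·c) + f = 58²/(13 × 0.048) + 58 = 3364/0.624 + 58 ≈ 5449.0 mm ≈ 5.449 m.
Far limit Df = s·(H − f)/(H − s) = 430 × (5449.0 − 58) / (5449.0 − 430) = 430 × 5391.0 / 5019.0 ≈ 461.87 mm.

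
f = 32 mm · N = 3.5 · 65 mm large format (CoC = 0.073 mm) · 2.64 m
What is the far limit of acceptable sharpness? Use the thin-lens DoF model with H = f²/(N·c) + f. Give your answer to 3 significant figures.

Hyperfocal distance H = f²/(N·c) + f = 32²/(3.5 × 0.073) + 32 = 1024/0.2555 + 32 ≈ 4039.8 mm ≈ 4.040 m.
Far limit Df = s·(H − f)/(H − s) = 2640 × (4039.8 − 32) / (4039.8 − 2640) = 2640 × 4007.8 / 1399.8 ≈ 7558.5 mm ≈ 7.56 m.

7.56 m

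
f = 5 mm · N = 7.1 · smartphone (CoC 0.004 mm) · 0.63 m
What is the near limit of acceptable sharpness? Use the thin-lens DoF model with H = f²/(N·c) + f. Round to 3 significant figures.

368 mm

Hyperfocal distance H = f²/(N·c) + f = 5²/(7.1 × 0.004) + 5 = 25/0.0284 + 5 ≈ 885.3 mm ≈ 0.885 m.
Near limit Dn = s·(H − f)/(H + s − 2f) = 630 × (885.3 − 5) / (885.3 + 630 − 2 × 5) = 630 × 880.3 / 1505.3 ≈ 368.42 mm.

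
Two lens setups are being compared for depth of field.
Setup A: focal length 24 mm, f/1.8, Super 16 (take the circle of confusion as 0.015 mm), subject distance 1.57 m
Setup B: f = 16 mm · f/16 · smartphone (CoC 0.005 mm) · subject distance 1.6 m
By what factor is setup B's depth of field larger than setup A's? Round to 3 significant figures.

Setup A: H = 24²/(1.8×0.015) + 24 ≈ 21357.3 mm; DoF = Df − Dn = 1692.67 − 1463.91 ≈ 228.76 mm.
Setup B: H = 16²/(16×0.005) + 16 ≈ 3216.0 mm; DoF = Df − Dn = 3168.3 − 1070.2 ≈ 2098.1 mm.
Ratio = 2098.1 / 228.76 ≈ 9.17.

9.17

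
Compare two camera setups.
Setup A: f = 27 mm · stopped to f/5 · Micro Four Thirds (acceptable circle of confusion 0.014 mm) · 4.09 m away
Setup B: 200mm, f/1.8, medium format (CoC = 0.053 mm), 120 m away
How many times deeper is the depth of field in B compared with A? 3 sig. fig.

Setup A: H = 27²/(5×0.014) + 27 ≈ 10441.3 mm; DoF = Df − Dn = 6706.4 − 2942.2 ≈ 3764.2 mm.
Setup B: H = 200²/(1.8×0.053) + 200 ≈ 419487.2 mm; DoF = Df − Dn = 168002 − 93333 ≈ 74669 mm.
Ratio = 74669 / 3764.2 ≈ 19.8.

19.8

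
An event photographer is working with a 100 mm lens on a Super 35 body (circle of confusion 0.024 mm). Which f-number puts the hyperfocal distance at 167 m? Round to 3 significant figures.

Rearrange H = f²/(N·c) + f for N: N = f² / ((H − f)·c).
N = 100² / ((167000 − 100) × 0.024) = 10000 / 4006 ≈ 2.50.

f/2.50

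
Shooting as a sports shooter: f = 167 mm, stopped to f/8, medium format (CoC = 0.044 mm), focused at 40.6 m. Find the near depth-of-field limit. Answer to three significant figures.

26.9 m

Hyperfocal distance H = f²/(N·c) + f = 167²/(8 × 0.044) + 167 = 27889/0.352 + 167 ≈ 79397.1 mm ≈ 79.40 m.
Near limit Dn = s·(H − f)/(H + s − 2f) = 40600 × (79397.1 − 167) / (79397.1 + 40600 − 2 × 167) = 40600 × 79230.1 / 119663.1 ≈ 26882 mm ≈ 26.9 m.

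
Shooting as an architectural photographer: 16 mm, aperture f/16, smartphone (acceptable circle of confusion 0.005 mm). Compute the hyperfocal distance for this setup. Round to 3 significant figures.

3.22 m

Hyperfocal distance H = f²/(N·c) + f = 16²/(16 × 0.005) + 16 = 256/0.08 + 16 ≈ 3216.0 mm ≈ 3.22 m.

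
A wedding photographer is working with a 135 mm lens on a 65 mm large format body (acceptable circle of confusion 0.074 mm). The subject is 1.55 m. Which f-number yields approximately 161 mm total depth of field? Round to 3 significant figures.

f/9.02

Write h = H − f = f²/(N·c). The thin-lens limits are Dn = s·h/(h + (s−f)) and Df = s·h/(h − (s−f)), so DoF = Df − Dn = 2·s·(s−f)·h / (h² − (s−f)²).
That is a quadratic in h: DoF·h² − 2·s·(s−f)·h − DoF·(s−f)² = 0 ⇒ h = (s−f)·(s + √(s² + DoF²)) / DoF = 1415 × (1550 + √(1550² + 161²)) / 161 = 1415 × (1550 + 1558.34) / 161 ≈ 27319 mm.
Then N = f²/(c·h) = 135² / (0.074 × 27319) = 18225 / 2021.6 ≈ 9.02.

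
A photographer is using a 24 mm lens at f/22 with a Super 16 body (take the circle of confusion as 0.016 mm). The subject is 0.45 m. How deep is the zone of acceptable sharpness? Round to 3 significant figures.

Hyperfocal distance H = f²/(N·c) + f = 24²/(22 × 0.016) + 24 = 576/0.352 + 24 ≈ 1660.4 mm ≈ 1.660 m.
Near limit Dn = s·(H − f)/(H + s − 2f) = 450 × (1660.4 − 24) / (1660.4 + 450 − 2 × 24) = 450 × 1636.4 / 2062.4 ≈ 357.05 mm.
Far limit Df = s·(H − f)/(H − s) = 450 × (1660.4 − 24) / (1660.4 − 450) = 450 × 1636.4 / 1210.4 ≈ 608.38 mm.
Depth of field = Df − Dn = 608.38 − 357.05 ≈ 251.33 mm.

251 mm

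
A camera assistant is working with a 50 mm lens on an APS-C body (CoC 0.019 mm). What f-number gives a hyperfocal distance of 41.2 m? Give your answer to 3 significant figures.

f/3.20

Rearrange H = f²/(N·c) + f for N: N = f² / ((H − f)·c).
N = 50² / ((41200 − 50) × 0.019) = 2500 / 781.9 ≈ 3.20.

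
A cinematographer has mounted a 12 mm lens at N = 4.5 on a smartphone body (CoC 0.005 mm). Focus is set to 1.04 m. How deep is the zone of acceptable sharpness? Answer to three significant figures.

343 mm

Hyperfocal distance H = f²/(N·c) + f = 12²/(4.5 × 0.005) + 12 = 144/0.0225 + 12 ≈ 6412.0 mm ≈ 6.412 m.
Near limit Dn = s·(H − f)/(H + s − 2f) = 1040 × (6412.0 − 12) / (6412.0 + 1040 − 2 × 12) = 1040 × 6400.0 / 7428.0 ≈ 896.07 mm.
Far limit Df = s·(H − f)/(H − s) = 1040 × (6412.0 − 12) / (6412.0 − 1040) = 1040 × 6400.0 / 5372.0 ≈ 1239.02 mm.
Depth of field = Df − Dn = 1239.02 − 896.07 ≈ 342.95 mm.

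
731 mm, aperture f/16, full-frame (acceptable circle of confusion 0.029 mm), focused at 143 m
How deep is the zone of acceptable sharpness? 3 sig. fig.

Hyperfocal distance H = f²/(N·c) + f = 731²/(16 × 0.029) + 731 = 534361/0.464 + 731 ≈ 1152371.1 mm ≈ 1152 m.
Near limit Dn = s·(H − f)/(H + s − 2f) = 143000 × (1152371.1 − 731) / (1152371.1 + 143000 − 2 × 731) = 143000 × 1151640.1 / 1293909.1 ≈ 127277 mm.
Far limit Df = s·(H − f)/(H − s) = 143000 × (1152371.1 − 731) / (1152371.1 − 143000) = 143000 × 1151640.1 / 1009371.1 ≈ 163156 mm.
Depth of field = Df − Dn = 163156 − 127277 ≈ 35879 mm ≈ 35.9 m.

35.9 m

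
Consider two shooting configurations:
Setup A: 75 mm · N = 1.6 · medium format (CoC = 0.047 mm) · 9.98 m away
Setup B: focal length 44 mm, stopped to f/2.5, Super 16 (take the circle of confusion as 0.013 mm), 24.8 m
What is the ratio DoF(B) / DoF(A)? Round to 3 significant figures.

Setup A: H = 75²/(1.6×0.047) + 75 ≈ 74875.5 mm; DoF = Df − Dn = 11503.2 − 8813.0 ≈ 2690.2 mm.
Setup B: H = 44²/(2.5×0.013) + 44 ≈ 59613.2 mm; DoF = Df − Dn = 42436 − 17519 ≈ 24917 mm.
Ratio = 24917 / 2690.2 ≈ 9.26.

9.26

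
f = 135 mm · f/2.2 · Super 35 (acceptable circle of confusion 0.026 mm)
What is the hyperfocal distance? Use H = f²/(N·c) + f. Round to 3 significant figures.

319 m

Hyperfocal distance H = f²/(N·c) + f = 135²/(2.2 × 0.026) + 135 = 18225/0.0572 + 135 ≈ 318753.9 mm ≈ 319 m.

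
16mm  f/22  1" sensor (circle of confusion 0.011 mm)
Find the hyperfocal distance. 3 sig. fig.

1.07 m

Hyperfocal distance H = f²/(N·c) + f = 16²/(22 × 0.011) + 16 = 256/0.242 + 16 ≈ 1073.9 mm ≈ 1.07 m.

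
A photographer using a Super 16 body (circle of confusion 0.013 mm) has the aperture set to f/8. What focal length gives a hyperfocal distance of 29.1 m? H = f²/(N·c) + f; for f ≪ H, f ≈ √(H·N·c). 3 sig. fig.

55.0 mm

From H = f²/(N·c) + f, with f ≪ H: f ≈ √(H·N·c) = √(29100 × 8 × 0.013) = √3026.4 ≈ 55.01 mm.
The +f correction barely moves this — solving exactly, f² + N·c·f − N·c·H = 0 ⇒ f = (−N·c + √((N·c)² + 4·N·c·H))/2 = (−0.104 + √12106)/2 ≈ 54.961 mm, so f ≈ 55.0 mm.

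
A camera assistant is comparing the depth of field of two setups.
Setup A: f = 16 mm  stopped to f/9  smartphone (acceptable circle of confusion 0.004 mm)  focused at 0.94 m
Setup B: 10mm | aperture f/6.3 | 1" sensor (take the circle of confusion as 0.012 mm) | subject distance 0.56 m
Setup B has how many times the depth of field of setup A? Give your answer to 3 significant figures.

2.27

Setup A: H = 16²/(9×0.004) + 16 ≈ 7127.1 mm; DoF = Df − Dn = 1080.38 − 831.90 ≈ 248.48 mm.
Setup B: H = 10²/(6.3×0.012) + 10 ≈ 1332.8 mm; DoF = Df − Dn = 958.58 − 395.54 ≈ 563.04 mm.
Ratio = 563.04 / 248.48 ≈ 2.27.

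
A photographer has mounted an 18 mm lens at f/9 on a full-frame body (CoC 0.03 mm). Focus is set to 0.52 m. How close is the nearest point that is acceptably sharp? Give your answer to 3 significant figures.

367 mm

Hyperfocal distance H = f²/(N·c) + f = 18²/(9 × 0.03) + 18 = 324/0.27 + 18 ≈ 1218.0 mm ≈ 1.218 m.
Near limit Dn = s·(H − f)/(H + s − 2f) = 520 × (1218.0 − 18) / (1218.0 + 520 − 2 × 18) = 520 × 1200.0 / 1702.0 ≈ 366.63 mm.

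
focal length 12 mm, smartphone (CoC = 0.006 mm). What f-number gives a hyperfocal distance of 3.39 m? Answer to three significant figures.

f/7.10

Rearrange H = f²/(N·c) + f for N: N = f² / ((H − f)·c).
N = 12² / ((3390 − 12) × 0.006) = 144 / 20.27 ≈ 7.10.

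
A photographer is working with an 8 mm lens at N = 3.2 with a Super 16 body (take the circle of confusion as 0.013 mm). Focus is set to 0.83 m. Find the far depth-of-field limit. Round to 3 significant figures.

1.78 m

Hyperfocal distance H = f²/(N·c) + f = 8²/(3.2 × 0.013) + 8 = 64/0.0416 + 8 ≈ 1546.5 mm ≈ 1.546 m.
Far limit Df = s·(H − f)/(H − s) = 830 × (1546.5 − 8) / (1546.5 − 830) = 830 × 1538.5 / 716.5 ≈ 1782.3 mm ≈ 1.78 m.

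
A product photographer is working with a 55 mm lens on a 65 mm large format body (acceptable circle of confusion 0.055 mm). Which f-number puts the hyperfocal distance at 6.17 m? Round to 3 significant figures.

f/8.99

Rearrange H = f²/(N·c) + f for N: N = f² / ((H − f)·c).
N = 55² / ((6170 − 55) × 0.055) = 3025 / 336.3 ≈ 8.99.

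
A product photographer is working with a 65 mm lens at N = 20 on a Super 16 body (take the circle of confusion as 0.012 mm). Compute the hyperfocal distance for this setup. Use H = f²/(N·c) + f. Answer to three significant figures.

17.7 m

Hyperfocal distance H = f²/(N·c) + f = 65²/(20 × 0.012) + 65 = 4225/0.24 + 65 ≈ 17669.2 mm ≈ 17.7 m.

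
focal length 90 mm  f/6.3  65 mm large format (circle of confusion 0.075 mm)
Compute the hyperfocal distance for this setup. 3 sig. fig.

17.2 m

Hyperfocal distance H = f²/(N·c) + f = 90²/(6.3 × 0.075) + 90 = 8100/0.4725 + 90 ≈ 17232.9 mm ≈ 17.2 m.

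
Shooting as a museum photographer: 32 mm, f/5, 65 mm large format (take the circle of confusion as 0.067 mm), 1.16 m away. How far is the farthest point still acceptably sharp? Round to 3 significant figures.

Hyperfocal distance H = f²/(N·c) + f = 32²/(5 × 0.067) + 32 = 1024/0.335 + 32 ≈ 3088.7 mm ≈ 3.089 m.
Far limit Df = s·(H − f)/(H − s) = 1160 × (3088.7 − 32) / (3088.7 − 1160) = 1160 × 3056.7 / 1928.7 ≈ 1838.4 mm ≈ 1.84 m.

1.84 m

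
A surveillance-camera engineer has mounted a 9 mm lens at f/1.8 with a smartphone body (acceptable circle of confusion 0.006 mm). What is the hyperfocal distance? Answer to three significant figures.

Hyperfocal distance H = f²/(N·c) + f = 9²/(1.8 × 0.006) + 9 = 81/0.0108 + 9 ≈ 7509.0 mm ≈ 7.51 m.

7.51 m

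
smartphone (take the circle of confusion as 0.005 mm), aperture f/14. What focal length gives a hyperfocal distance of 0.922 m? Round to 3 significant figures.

8.00 mm

From H = f²/(N·c) + f, with f ≪ H: f ≈ √(H·N·c) = √(922 × 14 × 0.005) = √64.540 ≈ 8.034 mm.
Exact: f² + N·c·f − N·c·H = 0 ⇒ f = (−N·c + √((N·c)² + 4·N·c·H))/2 = (−0.07 + √258.16)/2 ≈ 7.9988 mm ≈ 8.00 mm.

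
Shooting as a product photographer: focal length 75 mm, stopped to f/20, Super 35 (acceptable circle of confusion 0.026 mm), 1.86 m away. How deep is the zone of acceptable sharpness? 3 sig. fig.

0.631 m

Hyperfocal distance H = f²/(N·c) + f = 75²/(20 × 0.026) + 75 = 5625/0.52 + 75 ≈ 10892.3 mm ≈ 10.89 m.
Near limit Dn = s·(H − f)/(H + s − 2f) = 1860 × (10892.3 − 75) / (10892.3 + 1860 − 2 × 75) = 1860 × 10817.3 / 12602.3 ≈ 1596.55 mm.
Far limit Df = s·(H − f)/(H − s) = 1860 × (10892.3 − 75) / (10892.3 − 1860) = 1860 × 10817.3 / 9032.3 ≈ 2227.58 mm.
Depth of field = Df − Dn = 2227.58 − 1596.55 ≈ 631.03 mm ≈ 0.631 m.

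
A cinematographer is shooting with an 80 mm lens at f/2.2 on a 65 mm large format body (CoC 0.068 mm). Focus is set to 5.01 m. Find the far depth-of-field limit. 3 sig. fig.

5.66 m

Hyperfocal distance H = f²/(N·c) + f = 80²/(2.2 × 0.068) + 80 = 6400/0.1496 + 80 ≈ 42860.7 mm ≈ 42.86 m.
Far limit Df = s·(H − f)/(H − s) = 5010 × (42860.7 − 80) / (42860.7 − 5010) = 5010 × 42780.7 / 37850.7 ≈ 5662.5 mm ≈ 5.66 m.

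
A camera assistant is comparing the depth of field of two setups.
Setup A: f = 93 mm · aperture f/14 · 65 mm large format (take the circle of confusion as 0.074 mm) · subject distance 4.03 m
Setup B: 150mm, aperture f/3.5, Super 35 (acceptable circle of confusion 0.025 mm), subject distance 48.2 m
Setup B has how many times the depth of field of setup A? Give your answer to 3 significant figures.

Setup A: H = 93²/(14×0.074) + 93 ≈ 8441.5 mm; DoF = Df − Dn = 7626.6 − 2738.5 ≈ 4888.1 mm.
Setup B: H = 150²/(3.5×0.025) + 150 ≈ 257292.9 mm; DoF = Df − Dn = 59276 − 40611 ≈ 18665 mm.
Ratio = 18665 / 4888.1 ≈ 3.82.

3.82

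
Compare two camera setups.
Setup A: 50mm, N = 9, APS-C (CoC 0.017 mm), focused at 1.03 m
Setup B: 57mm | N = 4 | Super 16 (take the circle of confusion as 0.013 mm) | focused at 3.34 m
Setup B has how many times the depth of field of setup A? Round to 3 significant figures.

2.84

Setup A: H = 50²/(9×0.017) + 50 ≈ 16389.9 mm; DoF = Df − Dn = 1095.72 − 971.72 ≈ 124.00 mm.
Setup B: H = 57²/(4×0.013) + 57 ≈ 62537.8 mm; DoF = Df − Dn = 3525.23 − 3173.26 ≈ 351.97 mm.
Ratio = 351.97 / 124.00 ≈ 2.84.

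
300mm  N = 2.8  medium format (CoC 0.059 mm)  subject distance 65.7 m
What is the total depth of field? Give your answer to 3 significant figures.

16.0 m

Hyperfocal distance H = f²/(N·c) + f = 300²/(2.8 × 0.059) + 300 = 90000/0.1652 + 300 ≈ 545094.2 mm ≈ 545.1 m.
Near limit Dn = s·(H − f)/(H + s − 2f) = 65700 × (545094.2 − 300) / (545094.2 + 65700 − 2 × 300) = 65700 × 544794.2 / 610194.2 ≈ 58658 mm.
Far limit Df = s·(H − f)/(H − s) = 65700 × (545094.2 − 300) / (545094.2 − 65700) = 65700 × 544794.2 / 479394.2 ≈ 74663 mm.
Depth of field = Df − Dn = 74663 − 58658 ≈ 16005 mm ≈ 16.0 m.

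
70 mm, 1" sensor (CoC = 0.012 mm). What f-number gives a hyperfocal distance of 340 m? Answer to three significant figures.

Rearrange H = f²/(N·c) + f for N: N = f² / ((H − f)·c).
N = 70² / ((340000 − 70) × 0.012) = 4900 / 4079 ≈ 1.20.

f/1.20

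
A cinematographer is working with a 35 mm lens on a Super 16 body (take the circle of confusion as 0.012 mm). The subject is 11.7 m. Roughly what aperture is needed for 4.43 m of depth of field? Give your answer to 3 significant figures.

Write h = H − f = f²/(N·c). The thin-lens limits are Dn = s·h/(h + (s−f)) and Df = s·h/(h − (s−f)), so DoF = Df − Dn = 2·s·(s−f)·h / (h² − (s−f)²).
That is a quadratic in h: DoF·h² − 2·s·(s−f)·h − DoF·(s−f)² = 0 ⇒ h = (s−f)·(s + √(s² + DoF²)) / DoF = 11665 × (11700 + √(11700² + 4430²)) / 4430 = 11665 × (11700 + 12510.6) / 4430 ≈ 63751 mm.
Then N = f²/(c·h) = 35² / (0.012 × 63751) = 1225 / 765.01 ≈ 1.60.

f/1.60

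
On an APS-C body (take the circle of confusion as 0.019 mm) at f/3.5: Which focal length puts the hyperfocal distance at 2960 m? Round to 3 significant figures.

From H = f²/(N·c) + f, with f ≪ H: f ≈ √(H·N·c) = √(2960000 × 3.5 × 0.019) = √196840 ≈ 443.7 mm.
The +f correction barely moves this — solving exactly, f² + N·c·f − N·c·H = 0 ⇒ f = (−N·c + √((N·c)² + 4·N·c·H))/2 = (−0.0665 + √787360)/2 ≈ 443.63 mm, so f ≈ 444 mm.

444 mm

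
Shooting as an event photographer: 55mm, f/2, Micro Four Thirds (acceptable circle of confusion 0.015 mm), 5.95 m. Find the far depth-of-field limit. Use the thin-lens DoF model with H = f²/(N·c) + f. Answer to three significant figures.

6.32 m

Hyperfocal distance H = f²/(N·c) + f = 55²/(2 × 0.015) + 55 = 3025/0.03 + 55 ≈ 100888.3 mm ≈ 100.9 m.
Far limit Df = s·(H − f)/(H − s) = 5950 × (100888.3 − 55) / (100888.3 − 5950) = 5950 × 100833.3 / 94938.3 ≈ 6319.5 mm ≈ 6.32 m.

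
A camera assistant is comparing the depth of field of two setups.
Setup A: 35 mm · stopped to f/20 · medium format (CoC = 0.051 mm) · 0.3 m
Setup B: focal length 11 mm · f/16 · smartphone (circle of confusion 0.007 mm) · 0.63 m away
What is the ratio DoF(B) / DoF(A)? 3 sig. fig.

Setup A: H = 35²/(20×0.051) + 35 ≈ 1236.0 mm; DoF = Df − Dn = 384.94 − 245.77 ≈ 139.17 mm.
Setup B: H = 11²/(16×0.007) + 11 ≈ 1091.4 mm; DoF = Df − Dn = 1475.3 − 400.5 ≈ 1074.8 mm.
Ratio = 1074.8 / 139.17 ≈ 7.72.

7.72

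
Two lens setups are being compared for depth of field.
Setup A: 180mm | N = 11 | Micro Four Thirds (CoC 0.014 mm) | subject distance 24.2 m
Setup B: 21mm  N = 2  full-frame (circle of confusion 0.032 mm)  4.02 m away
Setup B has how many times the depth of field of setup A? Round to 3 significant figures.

1.26

Setup A: H = 180²/(11×0.014) + 180 ≈ 210569.6 mm; DoF = Df − Dn = 27319.0 − 21720.2 ≈ 5598.8 mm.
Setup B: H = 21²/(2×0.032) + 21 ≈ 6911.6 mm; DoF = Df − Dn = 9579.5 − 2543.7 ≈ 7035.8 mm.
Ratio = 7035.8 / 5598.8 ≈ 1.26.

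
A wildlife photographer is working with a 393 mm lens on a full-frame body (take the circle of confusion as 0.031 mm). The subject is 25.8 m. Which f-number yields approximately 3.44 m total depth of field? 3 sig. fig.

f/13

Write h = H − f = f²/(N·c). The thin-lens limits are Dn = s·h/(h + (s−f)) and Df = s·h/(h − (s−f)), so DoF = Df − Dn = 2·s·(s−f)·h / (h² − (s−f)²).
That is a quadratic in h: DoF·h² − 2·s·(s−f)·h − DoF·(s−f)² = 0 ⇒ h = (s−f)·(s + √(s² + DoF²)) / DoF = 25407 × (25800 + √(25800² + 3440²)) / 3440 = 25407 × (25800 + 26028.3) / 3440 ≈ 382791 mm.
Then N = f²/(c·h) = 393² / (0.031 × 382791) = 154449 / 11867 ≈ 13.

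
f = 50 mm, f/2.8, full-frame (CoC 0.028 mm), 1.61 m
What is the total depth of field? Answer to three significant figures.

158 mm

Hyperfocal distance H = f²/(N·c) + f = 50²/(2.8 × 0.028) + 50 = 2500/0.0784 + 50 ≈ 31937.8 mm ≈ 31.94 m.
Near limit Dn = s·(H − f)/(H + s − 2f) = 1610 × (31937.8 − 50) / (31937.8 + 1610 − 2 × 50) = 1610 × 31887.8 / 33447.8 ≈ 1534.91 mm.
Far limit Df = s·(H − f)/(H − s) = 1610 × (31937.8 − 50) / (31937.8 − 1610) = 1610 × 31887.8 / 30327.8 ≈ 1692.82 mm.
Depth of field = Df − Dn = 1692.82 − 1534.91 ≈ 157.91 mm.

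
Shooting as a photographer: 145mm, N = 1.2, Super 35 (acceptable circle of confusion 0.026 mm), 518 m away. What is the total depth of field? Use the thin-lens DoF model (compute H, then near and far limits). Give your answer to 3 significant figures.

Hyperfocal distance H = f²/(N·c) + f = 145²/(1.2 × 0.026) + 145 = 21025/0.0312 + 145 ≈ 674023.2 mm ≈ 674.0 m.
Near limit Dn = s·(H − f)/(H + s − 2f) = 518000 × (674023.2 − 145) / (674023.2 + 518000 − 2 × 145) = 518000 × 673878.2 / 1191733.2 ≈ 292909 mm.
Far limit Df = s·(H − f)/(H − s) = 518000 × (674023.2 − 145) / (674023.2 − 518000) = 518000 × 673878.2 / 156023.2 ≈ 2237288 mm.
Depth of field = Df − Dn = 2237288 − 292909 ≈ 1944379 mm ≈ 1940 m.

1940 m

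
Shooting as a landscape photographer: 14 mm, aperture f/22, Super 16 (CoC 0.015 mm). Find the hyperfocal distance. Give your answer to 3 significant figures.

Hyperfocal distance H = f²/(N·c) + f = 14²/(22 × 0.015) + 14 = 196/0.33 + 14 ≈ 607.9 mm ≈ 0.608 m.

0.608 m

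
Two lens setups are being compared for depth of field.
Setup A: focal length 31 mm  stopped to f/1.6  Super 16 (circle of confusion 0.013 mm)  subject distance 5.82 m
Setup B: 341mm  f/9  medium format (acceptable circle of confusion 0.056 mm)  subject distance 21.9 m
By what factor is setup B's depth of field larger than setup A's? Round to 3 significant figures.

2.79

Setup A: H = 31²/(1.6×0.013) + 31 ≈ 46232.9 mm; DoF = Df − Dn = 6653.7 − 5172.0 ≈ 1481.7 mm.
Setup B: H = 341²/(9×0.056) + 341 ≈ 231057.3 mm; DoF = Df − Dn = 24157.4 − 20028.5 ≈ 4128.9 mm.
Ratio = 4128.9 / 1481.7 ≈ 2.79.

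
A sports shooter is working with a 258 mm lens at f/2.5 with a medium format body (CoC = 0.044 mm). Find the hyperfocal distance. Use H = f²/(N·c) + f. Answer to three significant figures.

Hyperfocal distance H = f²/(N·c) + f = 258²/(2.5 × 0.044) + 258 = 66564/0.11 + 258 ≈ 605385.3 mm ≈ 605 m.

605 m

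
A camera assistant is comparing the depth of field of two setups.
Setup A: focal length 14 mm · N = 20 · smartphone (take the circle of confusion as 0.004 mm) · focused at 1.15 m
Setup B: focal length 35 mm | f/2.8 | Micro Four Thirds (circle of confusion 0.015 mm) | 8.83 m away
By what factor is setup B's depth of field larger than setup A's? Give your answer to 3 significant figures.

4.31

Setup A: H = 14²/(20×0.004) + 14 ≈ 2464.0 mm; DoF = Df − Dn = 2144.2 − 785.7 ≈ 1358.5 mm.
Setup B: H = 35²/(2.8×0.015) + 35 ≈ 29201.7 mm; DoF = Df − Dn = 12642.2 − 6784.3 ≈ 5857.9 mm.
Ratio = 5857.9 / 1358.5 ≈ 4.31.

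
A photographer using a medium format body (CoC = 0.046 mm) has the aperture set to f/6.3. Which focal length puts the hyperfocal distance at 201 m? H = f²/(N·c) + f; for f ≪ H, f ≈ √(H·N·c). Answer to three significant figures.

From H = f²/(N·c) + f, with f ≪ H: f ≈ √(H·N·c) = √(201000 × 6.3 × 0.046) = √58250 ≈ 241.3 mm.
The +f correction barely moves this — solving exactly, f² + N·c·f − N·c·H = 0 ⇒ f = (−N·c + √((N·c)² + 4·N·c·H))/2 = (−0.2898 + √232999)/2 ≈ 241.21 mm, so f ≈ 241 mm.

241 mm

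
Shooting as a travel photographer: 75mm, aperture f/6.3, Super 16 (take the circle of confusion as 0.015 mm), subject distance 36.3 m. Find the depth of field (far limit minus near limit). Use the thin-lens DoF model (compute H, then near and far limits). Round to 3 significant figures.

70.2 m

Hyperfocal distance H = f²/(N·c) + f = 75²/(6.3 × 0.015) + 75 = 5625/0.0945 + 75 ≈ 59598.8 mm ≈ 59.60 m.
Near limit Dn = s·(H − f)/(H + s − 2f) = 36300 × (59598.8 − 75) / (59598.8 + 36300 − 2 × 75) = 36300 × 59523.8 / 95748.8 ≈ 22566 mm.
Far limit Df = s·(H − f)/(H − s) = 36300 × (59598.8 − 75) / (59598.8 − 36300) = 36300 × 59523.8 / 23298.8 ≈ 92739 mm.
Depth of field = Df − Dn = 92739 − 22566 ≈ 70173 mm ≈ 70.2 m.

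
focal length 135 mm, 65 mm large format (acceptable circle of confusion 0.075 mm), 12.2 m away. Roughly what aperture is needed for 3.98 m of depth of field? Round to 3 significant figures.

Write h = H − f = f²/(N·c). The thin-lens limits are Dn = s·h/(h + (s−f)) and Df = s·h/(h − (s−f)), so DoF = Df − Dn = 2·s·(s−f)·h / (h² − (s−f)²).
That is a quadratic in h: DoF·h² − 2·s·(s−f)·h − DoF·(s−f)² = 0 ⇒ h = (s−f)·(s + √(s² + DoF²)) / DoF = 12065 × (12200 + √(12200² + 3980²)) / 3980 = 12065 × (12200 + 12832.8) / 3980 ≈ 75885 mm.
Then N = f²/(c·h) = 135² / (0.075 × 75885) = 18225 / 5691.3 ≈ 3.20.

f/3.20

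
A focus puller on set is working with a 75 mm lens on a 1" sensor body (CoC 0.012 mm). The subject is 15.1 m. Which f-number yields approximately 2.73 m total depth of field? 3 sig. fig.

f/2.80

Write h = H − f = f²/(N·c). The thin-lens limits are Dn = s·h/(h + (s−f)) and Df = s·h/(h − (s−f)), so DoF = Df − Dn = 2·s·(s−f)·h / (h² − (s−f)²).
That is a quadratic in h: DoF·h² − 2·s·(s−f)·h − DoF·(s−f)² = 0 ⇒ h = (s−f)·(s + √(s² + DoF²)) / DoF = 15025 × (15100 + √(15100² + 2730²)) / 2730 = 15025 × (15100 + 15344.8) / 2730 ≈ 167558 mm.
Then N = f²/(c·h) = 75² / (0.012 × 167558) = 5625 / 2010.7 ≈ 2.80.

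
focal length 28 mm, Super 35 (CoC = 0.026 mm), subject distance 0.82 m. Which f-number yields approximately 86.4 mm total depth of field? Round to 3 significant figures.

f/2.00

Write h = H − f = f²/(N·c). The thin-lens limits are Dn = s·h/(h + (s−f)) and Df = s·h/(h − (s−f)), so DoF = Df − Dn = 2·s·(s−f)·h / (h² − (s−f)²).
That is a quadratic in h: DoF·h² − 2·s·(s−f)·h − DoF·(s−f)² = 0 ⇒ h = (s−f)·(s + √(s² + DoF²)) / DoF = 792 × (820 + √(820² + 86.4²)) / 86.4 = 792 × (820 + 824.539) / 86.4 ≈ 15075 mm.
Then N = f²/(c·h) = 28² / (0.026 × 15075) = 784 / 391.95 ≈ 2.00.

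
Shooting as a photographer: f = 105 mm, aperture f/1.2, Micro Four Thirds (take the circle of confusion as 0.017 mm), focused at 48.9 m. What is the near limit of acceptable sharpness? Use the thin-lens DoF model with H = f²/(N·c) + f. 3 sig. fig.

Hyperfocal distance H = f²/(N·c) + f = 105²/(1.2 × 0.017) + 105 = 11025/0.0204 + 105 ≈ 540546.2 mm ≈ 540.5 m.
Near limit Dn = s·(H − f)/(H + s − 2f) = 48900 × (540546.2 − 105) / (540546.2 + 48900 − 2 × 105) = 48900 × 540441.2 / 589236.2 ≈ 44851 mm ≈ 44.9 m.

44.9 m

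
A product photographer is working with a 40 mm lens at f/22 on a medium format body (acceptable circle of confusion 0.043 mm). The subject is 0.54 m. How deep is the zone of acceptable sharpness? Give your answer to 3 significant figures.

Hyperfocal distance H = f²/(N·c) + f = 40²/(22 × 0.043) + 40 = 1600/0.946 + 40 ≈ 1731.3 mm ≈ 1.731 m.
Near limit Dn = s·(H − f)/(H + s − 2f) = 540 × (1731.3 − 40) / (1731.3 + 540 − 2 × 40) = 540 × 1691.3 / 2191.3 ≈ 416.79 mm.
Far limit Df = s·(H − f)/(H − s) = 540 × (1731.3 − 40) / (1731.3 − 540) = 540 × 1691.3 / 1191.3 ≈ 766.64 mm.
Depth of field = Df − Dn = 766.64 − 416.79 ≈ 349.85 mm.

350 mm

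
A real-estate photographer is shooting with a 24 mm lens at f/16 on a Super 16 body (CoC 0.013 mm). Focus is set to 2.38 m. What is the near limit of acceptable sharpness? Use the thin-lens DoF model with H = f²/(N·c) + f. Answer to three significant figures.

1.29 m

Hyperfocal distance H = f²/(N·c) + f = 24²/(16 × 0.013) + 24 = 576/0.208 + 24 ≈ 2793.2 mm ≈ 2.793 m.
Near limit Dn = s·(H − f)/(H + s − 2f) = 2380 × (2793.2 − 24) / (2793.2 + 2380 − 2 × 24) = 2380 × 2769.2 / 5125.2 ≈ 1285.9 mm ≈ 1.29 m.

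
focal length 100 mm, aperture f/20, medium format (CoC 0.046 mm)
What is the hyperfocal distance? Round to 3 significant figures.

Hyperfocal distance H = f²/(N·c) + f = 100²/(20 × 0.046) + 100 = 10000/0.92 + 100 ≈ 10969.6 mm ≈ 11.0 m.

11.0 m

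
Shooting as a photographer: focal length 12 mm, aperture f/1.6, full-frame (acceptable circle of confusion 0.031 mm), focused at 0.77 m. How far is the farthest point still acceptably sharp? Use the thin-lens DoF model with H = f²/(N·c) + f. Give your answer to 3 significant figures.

1.04 m

Hyperfocal distance H = f²/(N·c) + f = 12²/(1.6 × 0.031) + 12 = 144/0.0496 + 12 ≈ 2915.2 mm ≈ 2.915 m.
Far limit Df = s·(H − f)/(H − s) = 770 × (2915.2 − 12) / (2915.2 − 770) = 770 × 2903.2 / 2145.2 ≈ 1042.1 mm ≈ 1.04 m.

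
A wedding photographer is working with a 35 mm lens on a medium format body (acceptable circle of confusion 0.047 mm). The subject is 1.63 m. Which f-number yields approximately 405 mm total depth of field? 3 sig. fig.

Write h = H − f = f²/(N·c). The thin-lens limits are Dn = s·h/(h + (s−f)) and Df = s·h/(h − (s−f)), so DoF = Df − Dn = 2·s·(s−f)·h / (h² − (s−f)²).
That is a quadratic in h: DoF·h² − 2·s·(s−f)·h − DoF·(s−f)² = 0 ⇒ h = (s−f)·(s + √(s² + DoF²)) / DoF = 1595 × (1630 + √(1630² + 405²)) / 405 = 1595 × (1630 + 1679.56) / 405 ≈ 13034 mm.
Then N = f²/(c·h) = 35² / (0.047 × 13034) = 1225 / 612.60 ≈ 2.00.

f/2.00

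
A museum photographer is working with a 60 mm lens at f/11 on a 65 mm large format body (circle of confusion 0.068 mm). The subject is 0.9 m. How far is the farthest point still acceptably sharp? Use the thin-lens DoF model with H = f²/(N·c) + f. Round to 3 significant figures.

Hyperfocal distance H = f²/(N·c) + f = 60²/(11 × 0.068) + 60 = 3600/0.748 + 60 ≈ 4872.8 mm ≈ 4.873 m.
Far limit Df = s·(H − f)/(H − s) = 900 × (4872.8 − 60) / (4872.8 − 900) = 900 × 4812.8 / 3972.8 ≈ 1090.3 mm ≈ 1.09 m.

1.09 m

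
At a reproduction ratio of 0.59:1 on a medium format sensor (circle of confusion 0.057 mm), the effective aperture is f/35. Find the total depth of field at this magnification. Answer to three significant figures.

11.5 mm

At magnification m, DoF ≈ 2·N_eff·c/m² = 2 × 35 × 0.057 / 0.59² = 3.99 / 0.3481 ≈ 11.5 mm.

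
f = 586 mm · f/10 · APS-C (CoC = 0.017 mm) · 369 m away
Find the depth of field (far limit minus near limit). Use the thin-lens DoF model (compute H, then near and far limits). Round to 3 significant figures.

139 m

Hyperfocal distance H = f²/(N·c) + f = 586²/(10 × 0.017) + 586 = 343396/0.17 + 586 ≈ 2020562.5 mm ≈ 2021 m.
Near limit Dn = s·(H − f)/(H + s − 2f) = 369000 × (2020562.5 − 586) / (2020562.5 + 369000 − 2 × 586) = 369000 × 2019976.5 / 2388390.5 ≈ 312081 mm.
Far limit Df = s·(H − f)/(H − s) = 369000 × (2020562.5 − 586) / (2020562.5 − 369000) = 369000 × 2019976.5 / 1651562.5 ≈ 451313 mm.
Depth of field = Df − Dn = 451313 − 312081 ≈ 139232 mm ≈ 139 m.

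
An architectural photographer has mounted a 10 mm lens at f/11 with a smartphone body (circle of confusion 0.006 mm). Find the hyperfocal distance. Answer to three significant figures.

1.53 m

Hyperfocal distance H = f²/(N·c) + f = 10²/(11 × 0.006) + 10 = 100/0.066 + 10 ≈ 1525.2 mm ≈ 1.53 m.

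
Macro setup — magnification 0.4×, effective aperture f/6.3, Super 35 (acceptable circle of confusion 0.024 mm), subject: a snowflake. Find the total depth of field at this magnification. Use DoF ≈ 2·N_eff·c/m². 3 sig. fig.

At magnification m, DoF ≈ 2·N_eff·c/m² = 2 × 6.3 × 0.024 / 0.4² = 0.3024 / 0.16 ≈ 1.89 mm.

1.89 mm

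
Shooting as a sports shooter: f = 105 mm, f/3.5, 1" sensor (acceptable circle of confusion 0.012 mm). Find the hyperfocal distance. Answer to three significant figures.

Hyperfocal distance H = f²/(N·c) + f = 105²/(3.5 × 0.012) + 105 = 11025/0.042 + 105 ≈ 262605.0 mm ≈ 263 m.

263 m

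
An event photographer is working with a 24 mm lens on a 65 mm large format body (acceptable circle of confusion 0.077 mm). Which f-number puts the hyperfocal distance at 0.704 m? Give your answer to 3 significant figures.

Rearrange H = f²/(N·c) + f for N: N = f² / ((H − f)·c).
N = 24² / ((704 − 24) × 0.077) = 576 / 52.36 ≈ 11.

f/11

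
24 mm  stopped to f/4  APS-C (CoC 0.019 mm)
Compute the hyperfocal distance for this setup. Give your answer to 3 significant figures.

7.60 m

Hyperfocal distance H = f²/(N·c) + f = 24²/(4 × 0.019) + 24 = 576/0.076 + 24 ≈ 7602.9 mm ≈ 7.60 m.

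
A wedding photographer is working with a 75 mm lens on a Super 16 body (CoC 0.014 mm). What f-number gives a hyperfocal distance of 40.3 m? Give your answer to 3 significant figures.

f/9.99

Rearrange H = f²/(N·c) + f for N: N = f² / ((H − f)·c).
N = 75² / ((40300 − 75) × 0.014) = 5625 / 563.1 ≈ 9.99.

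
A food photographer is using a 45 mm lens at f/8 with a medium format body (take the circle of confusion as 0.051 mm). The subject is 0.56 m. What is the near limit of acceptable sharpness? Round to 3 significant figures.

0.507 m

Hyperfocal distance H = f²/(N·c) + f = 45²/(8 × 0.051) + 45 = 2025/0.408 + 45 ≈ 5008.2 mm ≈ 5.008 m.
Near limit Dn = s·(H − f)/(H + s − 2f) = 560 × (5008.2 − 45) / (5008.2 + 560 − 2 × 45) = 560 × 4963.2 / 5478.2 ≈ 507.36 mm ≈ 0.507 m.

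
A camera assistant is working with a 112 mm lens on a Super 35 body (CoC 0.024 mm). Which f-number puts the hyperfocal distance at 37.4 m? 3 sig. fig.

Rearrange H = f²/(N·c) + f for N: N = f² / ((H − f)·c).
N = 112² / ((37400 − 112) × 0.024) = 12544 / 894.9 ≈ 14.

f/14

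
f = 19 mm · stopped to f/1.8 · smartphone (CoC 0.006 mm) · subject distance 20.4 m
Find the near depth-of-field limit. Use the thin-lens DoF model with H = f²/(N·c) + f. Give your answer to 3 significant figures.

Hyperfocal distance H = f²/(N·c) + f = 19²/(1.8 × 0.006) + 19 = 361/0.0108 + 19 ≈ 33444.9 mm ≈ 33.44 m.
Near limit Dn = s·(H − f)/(H + s − 2f) = 20400 × (33444.9 − 19) / (33444.9 + 20400 − 2 × 19) = 20400 × 33425.9 / 53806.9 ≈ 12673 mm ≈ 12.7 m.

12.7 m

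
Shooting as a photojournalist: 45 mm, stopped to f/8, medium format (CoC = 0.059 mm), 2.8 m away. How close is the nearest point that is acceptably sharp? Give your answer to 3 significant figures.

Hyperfocal distance H = f²/(N·c) + f = 45²/(8 × 0.059) + 45 = 2025/0.472 + 45 ≈ 4335.3 mm ≈ 4.335 m.
Near limit Dn = s·(H − f)/(H + s − 2f) = 2800 × (4335.3 − 45) / (4335.3 + 2800 − 2 × 45) = 2800 × 4290.3 / 7045.3 ≈ 1705.1 mm ≈ 1.71 m.

1.71 m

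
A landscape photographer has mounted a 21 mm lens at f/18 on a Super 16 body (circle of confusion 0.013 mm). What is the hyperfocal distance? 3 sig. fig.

Hyperfocal distance H = f²/(N·c) + f = 21²/(18 × 0.013) + 21 = 441/0.234 + 21 ≈ 1905.6 mm ≈ 1.91 m.

1.91 m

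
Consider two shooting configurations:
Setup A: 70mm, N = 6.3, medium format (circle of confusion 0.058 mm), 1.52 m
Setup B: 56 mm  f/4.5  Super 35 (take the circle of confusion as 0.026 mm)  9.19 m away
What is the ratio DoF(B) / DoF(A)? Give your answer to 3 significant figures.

Setup A: H = 70²/(6.3×0.058) + 70 ≈ 13480.0 mm; DoF = Df − Dn = 1704.28 − 1371.68 ≈ 332.60 mm.
Setup B: H = 56²/(4.5×0.026) + 56 ≈ 26859.4 mm; DoF = Df − Dn = 13940.7 − 6854.2 ≈ 7086.5 mm.
Ratio = 7086.5 / 332.60 ≈ 21.3.

21.3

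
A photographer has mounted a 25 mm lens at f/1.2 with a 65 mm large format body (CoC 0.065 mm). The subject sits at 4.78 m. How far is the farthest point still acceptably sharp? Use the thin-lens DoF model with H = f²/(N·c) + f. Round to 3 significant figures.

Hyperfocal distance H = f²/(N·c) + f = 25²/(1.2 × 0.065) + 25 = 625/0.078 + 25 ≈ 8037.8 mm ≈ 8.038 m.
Far limit Df = s·(H − f)/(H − s) = 4780 × (8037.8 − 25) / (8037.8 − 4780) = 4780 × 8012.8 / 3257.8 ≈ 11757 mm ≈ 11.8 m.

11.8 m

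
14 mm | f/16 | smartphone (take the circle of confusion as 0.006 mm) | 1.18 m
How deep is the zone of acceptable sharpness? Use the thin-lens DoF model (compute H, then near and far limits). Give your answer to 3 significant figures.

Hyperfocal distance H = f²/(N·c) + f = 14²/(16 × 0.006) + 14 = 196/0.096 + 14 ≈ 2055.7 mm ≈ 2.056 m.
Near limit Dn = s·(H − f)/(H + s − 2f) = 1180 × (2055.7 − 14) / (2055.7 + 1180 − 2 × 14) = 1180 × 2041.7 / 3207.7 ≈ 751.1 mm.
Far limit Df = s·(H − f)/(H − s) = 1180 × (2055.7 − 14) / (2055.7 − 1180) = 1180 × 2041.7 / 875.7 ≈ 2751.2 mm.
Depth of field = Df − Dn = 2751.2 − 751.1 ≈ 2000.1 mm ≈ 2.00 m.

2.00 m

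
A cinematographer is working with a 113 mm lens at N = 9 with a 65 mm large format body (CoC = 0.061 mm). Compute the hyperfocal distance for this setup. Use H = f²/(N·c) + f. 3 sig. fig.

23.4 m

Hyperfocal distance H = f²/(N·c) + f = 113²/(9 × 0.061) + 113 = 12769/0.549 + 113 ≈ 23371.7 mm ≈ 23.4 m.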